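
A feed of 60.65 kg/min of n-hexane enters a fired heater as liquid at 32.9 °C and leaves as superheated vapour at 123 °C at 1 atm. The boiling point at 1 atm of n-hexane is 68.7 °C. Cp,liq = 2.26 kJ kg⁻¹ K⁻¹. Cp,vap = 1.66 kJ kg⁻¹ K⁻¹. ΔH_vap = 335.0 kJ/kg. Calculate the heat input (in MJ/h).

liquid 32.9→68.7 °C: 80.908 kJ/kg
vaporisation at 68.7 °C: 335 kJ/kg
vapour 68.7→123 °C: 90.138 kJ/kg
Δh = 80.908 + 335 + 90.138 = 506.05 kJ/kg
Q = ṁ·Δh = 60.65 kg/min × 506.05 kJ/kg = 30692 kJ/min
|Q| = 511.53 kW = 1841.5 MJ/h

Q = 1840 MJ/h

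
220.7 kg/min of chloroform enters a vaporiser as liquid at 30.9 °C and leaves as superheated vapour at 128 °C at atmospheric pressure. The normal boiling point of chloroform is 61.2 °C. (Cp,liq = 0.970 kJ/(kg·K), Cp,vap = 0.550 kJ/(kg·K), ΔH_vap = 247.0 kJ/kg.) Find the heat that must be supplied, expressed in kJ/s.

Q = 1150 kJ/s

liquid 30.9→61.2 °C: 29.391 kJ/kg
vaporisation at 61.2 °C: 247 kJ/kg
vapour 61.2→128 °C: 36.74 kJ/kg
Δh = 29.391 + 247 + 36.74 = 313.13 kJ/kg
Q = ṁ·Δh = 220.7 kg/min × 313.13 kJ/kg = 69108 kJ/min
|Q| = 1151.8 kW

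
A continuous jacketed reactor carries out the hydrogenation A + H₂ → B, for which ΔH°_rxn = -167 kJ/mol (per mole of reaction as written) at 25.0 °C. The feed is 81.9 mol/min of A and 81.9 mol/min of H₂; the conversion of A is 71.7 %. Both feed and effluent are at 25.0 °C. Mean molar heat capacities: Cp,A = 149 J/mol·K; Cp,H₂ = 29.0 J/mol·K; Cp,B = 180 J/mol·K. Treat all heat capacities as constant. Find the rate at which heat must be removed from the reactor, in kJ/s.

Q_out = 163 kJ/s

Extent of reaction ξ = 0.717 × 81.9 = 58.722 mol/min
Reaction term: ξ·ΔH°_rxn = 58.722 × -167 = -9806.6 kJ/min
Q = ΔH = -9806.6 kJ/min = -163.44 kW
Heat removed = 163.44 kJ/s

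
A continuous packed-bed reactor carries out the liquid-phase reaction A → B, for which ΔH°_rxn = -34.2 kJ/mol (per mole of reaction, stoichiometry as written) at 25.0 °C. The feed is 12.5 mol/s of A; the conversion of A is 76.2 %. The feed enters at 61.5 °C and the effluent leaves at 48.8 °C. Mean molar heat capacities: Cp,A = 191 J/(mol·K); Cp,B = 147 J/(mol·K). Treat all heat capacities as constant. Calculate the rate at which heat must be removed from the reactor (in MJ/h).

Q_out = 1320 MJ/h

Extent of reaction ξ = 0.762 × 12.5 = 9.525 mol/s
Reaction term: ξ·ΔH°_rxn = 9.525 × -34.2 = -325.76 kJ/s
Sensible, feed 61.5→25 °C: -87.144 kJ/s
Outlet flows (mol/s): A 2.975, B 9.525
Sensible, products 25→48.8 °C: 46.848 kJ/s
Q = ΔH = -366.05 kJ/s = -366.05 kW
Heat removed = 1317.8 MJ/h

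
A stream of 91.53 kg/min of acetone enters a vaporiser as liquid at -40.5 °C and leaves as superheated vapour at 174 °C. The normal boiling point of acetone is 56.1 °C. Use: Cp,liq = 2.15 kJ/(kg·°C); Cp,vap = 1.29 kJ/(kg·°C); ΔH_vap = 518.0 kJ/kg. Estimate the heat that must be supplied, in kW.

Q = 1340 kW

liquid -40.5→56.1 °C: 207.69 kJ/kg
vaporisation at 56.1 °C: 518 kJ/kg
vapour 56.1→174 °C: 152.09 kJ/kg
Δh = 207.69 + 518 + 152.09 = 877.78 kJ/kg
Q = ṁ·Δh = 91.53 kg/min × 877.78 kJ/kg = 80343 kJ/min
|Q| = 1339.1 kW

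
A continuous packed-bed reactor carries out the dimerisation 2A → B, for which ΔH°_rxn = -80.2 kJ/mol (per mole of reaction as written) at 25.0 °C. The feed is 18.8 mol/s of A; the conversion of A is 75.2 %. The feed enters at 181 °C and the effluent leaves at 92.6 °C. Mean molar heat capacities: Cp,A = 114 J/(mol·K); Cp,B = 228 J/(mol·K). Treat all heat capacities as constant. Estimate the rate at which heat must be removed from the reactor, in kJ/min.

Extent of reaction ξ = 0.752 × 18.8 / 2 = 7.0688 mol/s
Reaction term: ξ·ΔH°_rxn = 7.0688 × -80.2 = -566.92 kJ/s
Sensible, feed 181→25 °C: -334.34 kJ/s
Outlet flows (mol/s): A 4.6624, B 7.0688
Sensible, products 25→92.6 °C: 144.88 kJ/s
Q = ΔH = -756.38 kJ/s = -756.38 kW
Heat removed = 45383 kJ/min

Q_out = 45400 kJ/min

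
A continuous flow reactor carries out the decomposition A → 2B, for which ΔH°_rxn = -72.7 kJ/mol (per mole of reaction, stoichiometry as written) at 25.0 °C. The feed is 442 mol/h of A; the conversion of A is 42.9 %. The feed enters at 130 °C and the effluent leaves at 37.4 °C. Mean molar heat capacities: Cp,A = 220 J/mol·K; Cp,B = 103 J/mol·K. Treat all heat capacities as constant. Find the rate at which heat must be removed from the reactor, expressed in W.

Q_out = 6340 W

Extent of reaction ξ = 0.429 × 442 = 189.62 mol/h
Reaction term: ξ·ΔH°_rxn = 189.62 × -72.7 = -13785 kJ/h
Sensible, feed 130→25 °C: -10210 kJ/h
Outlet flows (mol/h): A 252.38, B 379.24
Sensible, products 25→37.4 °C: 1172.9 kJ/h
Q = ΔH = -22823 kJ/h = -6.3396 kW
Heat removed = 6339.6 W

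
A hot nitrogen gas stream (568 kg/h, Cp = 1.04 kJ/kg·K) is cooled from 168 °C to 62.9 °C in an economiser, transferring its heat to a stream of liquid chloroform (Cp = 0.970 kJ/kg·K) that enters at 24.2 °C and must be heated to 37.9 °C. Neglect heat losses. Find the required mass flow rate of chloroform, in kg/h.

Heat released by hot stream: Q = 568 × 1.04 × (168 − 62.9) = 62085 kJ/h
Energy balance on cold side (adiabatic exchanger): Q = ṁ_c·Cp_c·(T_c,out − T_c,in)
ṁ_c = 62085 / [0.970 × (37.9 − 24.2)] = 4671.9 kg/h

ṁ_c = 4670 kg/h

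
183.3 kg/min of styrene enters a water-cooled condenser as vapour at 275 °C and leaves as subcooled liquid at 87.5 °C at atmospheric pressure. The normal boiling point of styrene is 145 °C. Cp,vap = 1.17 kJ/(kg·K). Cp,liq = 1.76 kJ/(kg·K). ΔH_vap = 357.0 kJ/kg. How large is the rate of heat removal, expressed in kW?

vapour 275→145 °C: -152.1 kJ/kg
condensation at 145 °C: -357 kJ/kg
liquid 145→87.5 °C: -101.2 kJ/kg
Δh = -152.1 + -357 + -101.2 = -610.3 kJ/kg
Q = ṁ·Δh = 183.3 kg/min × -610.3 kJ/kg = -111870 kJ/min
|Q| = 1864.5 kW

Q_c = 1860 kW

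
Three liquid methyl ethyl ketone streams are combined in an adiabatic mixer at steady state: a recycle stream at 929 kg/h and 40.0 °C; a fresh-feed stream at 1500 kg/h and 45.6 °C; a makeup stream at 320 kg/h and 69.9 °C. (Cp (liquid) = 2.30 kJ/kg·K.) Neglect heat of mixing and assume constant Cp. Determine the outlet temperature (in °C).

T_out = 46.5 °C

Adiabatic, steady state ⇒ Σ ṁᵢCp,ᵢ(T_out − Tᵢ) = 0
T_out = Σ ṁᵢCp,ᵢTᵢ / Σ ṁᵢCp,ᵢ
      = 294230 / 6322.7 = 46.536 °C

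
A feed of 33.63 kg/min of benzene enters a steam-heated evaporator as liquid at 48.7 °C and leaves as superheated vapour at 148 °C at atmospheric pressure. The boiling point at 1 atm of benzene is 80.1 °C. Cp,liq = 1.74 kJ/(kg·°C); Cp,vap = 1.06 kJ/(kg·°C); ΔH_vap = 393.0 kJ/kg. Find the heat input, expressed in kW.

liquid 48.7→80.1 °C: 54.636 kJ/kg
vaporisation at 80.1 °C: 393 kJ/kg
vapour 80.1→148 °C: 71.974 kJ/kg
Δh = 54.636 + 393 + 71.974 = 519.61 kJ/kg
Q = ṁ·Δh = 33.63 kg/min × 519.61 kJ/kg = 17474 kJ/min
|Q| = 291.24 kW

Q = 291 kW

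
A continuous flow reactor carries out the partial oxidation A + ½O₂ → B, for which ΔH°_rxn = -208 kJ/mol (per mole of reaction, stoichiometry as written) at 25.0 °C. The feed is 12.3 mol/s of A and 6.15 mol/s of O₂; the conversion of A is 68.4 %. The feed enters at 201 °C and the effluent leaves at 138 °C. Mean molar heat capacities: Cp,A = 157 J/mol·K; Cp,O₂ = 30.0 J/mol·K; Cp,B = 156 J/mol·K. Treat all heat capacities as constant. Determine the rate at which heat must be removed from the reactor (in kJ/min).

Extent of reaction ξ = 0.684 × 12.3 = 8.4132 mol/s
Reaction term: ξ·ΔH°_rxn = 8.4132 × -208 = -1749.9 kJ/s
Sensible, feed 201→25 °C: -372.35 kJ/s
Outlet flows (mol/s): A 3.8868, O₂ 1.9434, B 8.4132
Sensible, products 25→138 °C: 223.85 kJ/s
Q = ΔH = -1898.4 kJ/s = -1898.4 kW
Heat removed = 113910 kJ/min

Q_out = 114000 kJ/min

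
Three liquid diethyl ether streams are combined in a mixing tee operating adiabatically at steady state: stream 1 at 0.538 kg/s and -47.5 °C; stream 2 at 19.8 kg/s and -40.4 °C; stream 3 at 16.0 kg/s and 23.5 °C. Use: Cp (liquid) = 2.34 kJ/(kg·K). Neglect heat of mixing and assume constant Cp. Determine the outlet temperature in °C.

T_out = -12.4 °C

Adiabatic, steady state ⇒ Σ ṁᵢCp,ᵢ(T_out − Tᵢ) = 0
Σ ṁᵢCp,ᵢTᵢ = 0.538×2.34×-47.5 + 19.8×2.34×-40.4 + 16.0×2.34×23.5 = -1051.8
Σ ṁᵢCp,ᵢ = 0.538×2.34 + 19.8×2.34 + 16.0×2.34 = 85.031
T_out = -1051.8 / 85.031 = -12.369 °C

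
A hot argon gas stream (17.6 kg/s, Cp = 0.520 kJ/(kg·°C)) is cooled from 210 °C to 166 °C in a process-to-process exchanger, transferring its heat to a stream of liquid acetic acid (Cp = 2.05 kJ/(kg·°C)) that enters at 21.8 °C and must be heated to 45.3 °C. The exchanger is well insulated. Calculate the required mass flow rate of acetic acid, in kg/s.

Heat released by hot stream: Q = 17.6 × 0.520 × (210 − 166) = 402.69 kJ/s
Energy balance on cold side (adiabatic exchanger): Q = ṁ_c·Cp_c·(T_c,out − T_c,in)
ṁ_c = 402.69 / [2.05 × (45.3 − 21.8)] = 8.3589 kg/s

ṁ_c = 8.36 kg/s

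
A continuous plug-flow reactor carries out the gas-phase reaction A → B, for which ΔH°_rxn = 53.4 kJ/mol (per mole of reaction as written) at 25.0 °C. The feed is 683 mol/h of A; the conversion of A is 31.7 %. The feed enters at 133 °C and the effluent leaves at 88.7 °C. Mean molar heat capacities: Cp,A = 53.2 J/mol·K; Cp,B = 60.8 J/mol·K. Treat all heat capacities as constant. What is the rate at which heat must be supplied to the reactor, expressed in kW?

Q_in = 2.79 kW

Extent of reaction ξ = 0.317 × 683 = 216.51 mol/h
Reaction term: ξ·ΔH°_rxn = 216.51 × 53.4 = 11562 kJ/h
Sensible, feed 133→25 °C: -3924.2 kJ/h
Outlet flows (mol/h): A 466.49, B 216.51
Sensible, products 25→88.7 °C: 2419.4 kJ/h
Q = ΔH = 10057 kJ/h = 2.7936 kW
Heat supplied = 2.7936 kW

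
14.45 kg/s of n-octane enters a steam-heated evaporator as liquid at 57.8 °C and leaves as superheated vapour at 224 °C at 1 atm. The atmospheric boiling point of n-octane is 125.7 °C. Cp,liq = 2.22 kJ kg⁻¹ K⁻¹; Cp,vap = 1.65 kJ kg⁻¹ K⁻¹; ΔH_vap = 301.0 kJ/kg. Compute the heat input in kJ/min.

liquid 57.8→125.7 °C: 150.74 kJ/kg
vaporisation at 125.7 °C: 301 kJ/kg
vapour 125.7→224 °C: 162.19 kJ/kg
Δh = 150.74 + 301 + 162.19 = 613.93 kJ/kg
Q = ṁ·Δh = 14.45 kg/s × 613.93 kJ/kg = 8871.3 kJ/s
|Q| = 8871.3 kW = 532280 kJ/min

Q = 532000 kJ/min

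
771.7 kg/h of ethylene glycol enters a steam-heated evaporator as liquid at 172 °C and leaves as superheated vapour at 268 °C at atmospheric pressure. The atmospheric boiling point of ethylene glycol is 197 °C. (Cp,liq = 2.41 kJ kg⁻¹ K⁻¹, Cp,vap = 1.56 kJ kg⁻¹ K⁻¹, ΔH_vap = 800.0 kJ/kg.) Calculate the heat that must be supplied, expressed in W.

Q = 208000 W

liquid 172→197 °C: 60.25 kJ/kg
vaporisation at 197 °C: 800 kJ/kg
vapour 197→268 °C: 110.76 kJ/kg
Δh = 60.25 + 800 + 110.76 = 971.01 kJ/kg
Q = ṁ·Δh = 771.7 kg/h × 971.01 kJ/kg = 749330 kJ/h
|Q| = 208.15 kW = 208150 W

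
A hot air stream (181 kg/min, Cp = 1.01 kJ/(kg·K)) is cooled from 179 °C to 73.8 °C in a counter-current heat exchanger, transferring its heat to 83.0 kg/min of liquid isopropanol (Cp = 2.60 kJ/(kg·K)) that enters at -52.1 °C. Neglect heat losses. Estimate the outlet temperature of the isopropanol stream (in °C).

Heat released by hot stream: Q = 181 × 1.01 × (179 − 73.8) = 19232 kJ/min
Energy balance on cold side (adiabatic exchanger): Q = ṁ_c·Cp_c·(T_c,out − T_c,in)
T_c,out = -52.1 + 19232/(83.0 × 2.60) = 37.018 °C

T_c,out = 37.0 °C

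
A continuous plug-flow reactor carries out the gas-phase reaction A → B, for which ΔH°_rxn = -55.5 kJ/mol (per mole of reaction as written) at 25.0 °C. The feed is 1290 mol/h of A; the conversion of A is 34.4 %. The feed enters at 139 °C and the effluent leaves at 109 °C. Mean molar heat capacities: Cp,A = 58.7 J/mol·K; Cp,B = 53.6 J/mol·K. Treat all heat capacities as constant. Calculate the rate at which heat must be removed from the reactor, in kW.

Q_out = 7.53 kW

Extent of reaction ξ = 0.344 × 1290 = 443.76 mol/h
Reaction term: ξ·ΔH°_rxn = 443.76 × -55.5 = -24629 kJ/h
Sensible, feed 139→25 °C: -8632.4 kJ/h
Outlet flows (mol/h): A 846.24, B 443.76
Sensible, products 25→109 °C: 6170.6 kJ/h
Q = ΔH = -27090 kJ/h = -7.5251 kW
Heat removed = 7.5251 kW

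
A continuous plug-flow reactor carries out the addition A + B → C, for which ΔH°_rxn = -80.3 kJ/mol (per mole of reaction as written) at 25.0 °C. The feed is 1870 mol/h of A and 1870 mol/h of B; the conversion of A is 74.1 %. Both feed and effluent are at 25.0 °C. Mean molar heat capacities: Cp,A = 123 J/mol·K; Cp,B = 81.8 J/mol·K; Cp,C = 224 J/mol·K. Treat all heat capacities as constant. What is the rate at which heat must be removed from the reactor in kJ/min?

Extent of reaction ξ = 0.741 × 1870 = 1385.7 mol/h
Reaction term: ξ·ΔH°_rxn = 1385.7 × -80.3 = -111270 kJ/h
Q = ΔH = -111270 kJ/h = -30.908 kW
Heat removed = 1854.5 kJ/min

Q_out = 1850 kJ/min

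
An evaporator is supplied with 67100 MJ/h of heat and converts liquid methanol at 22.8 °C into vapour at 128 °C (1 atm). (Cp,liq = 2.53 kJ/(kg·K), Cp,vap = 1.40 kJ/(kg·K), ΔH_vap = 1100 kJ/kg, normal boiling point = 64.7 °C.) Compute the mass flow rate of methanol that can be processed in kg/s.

ṁ = 14.4 kg/s

Δh = 2.53×(64.7−22.8) + 1100 + 1.40×(128−64.7) = 1294.6 kJ/kg
Q = 67100 MJ/h = 18639 kJ/s = 18639 kJ/s
ṁ = Q/Δh = 18639 / 1294.6 = 14.397 kg/s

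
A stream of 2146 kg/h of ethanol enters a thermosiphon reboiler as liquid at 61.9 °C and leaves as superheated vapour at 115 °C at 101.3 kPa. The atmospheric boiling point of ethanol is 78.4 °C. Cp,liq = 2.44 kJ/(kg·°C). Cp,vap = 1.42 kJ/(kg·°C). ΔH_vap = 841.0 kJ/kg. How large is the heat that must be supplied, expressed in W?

liquid 61.9→78.4 °C: 40.26 kJ/kg
vaporisation at 78.4 °C: 841 kJ/kg
vapour 78.4→115 °C: 51.972 kJ/kg
Δh = 40.26 + 841 + 51.972 = 933.23 kJ/kg
Q = ṁ·Δh = 2146 kg/h × 933.23 kJ/kg = 2.0027e+06 kJ/h
|Q| = 556.31 kW = 556310 W

Q = 556000 W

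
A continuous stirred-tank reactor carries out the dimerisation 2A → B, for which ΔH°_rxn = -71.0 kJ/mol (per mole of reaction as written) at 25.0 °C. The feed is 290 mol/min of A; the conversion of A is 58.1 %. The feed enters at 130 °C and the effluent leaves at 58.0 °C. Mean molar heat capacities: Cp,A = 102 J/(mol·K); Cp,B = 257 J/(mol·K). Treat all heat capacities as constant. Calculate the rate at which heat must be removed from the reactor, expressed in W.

Q_out = 133000 W

Extent of reaction ξ = 0.581 × 290 / 2 = 84.245 mol/min
Reaction term: ξ·ΔH°_rxn = 84.245 × -71.0 = -5981.4 kJ/min
Sensible, feed 130→25 °C: -3105.9 kJ/min
Outlet flows (mol/min): A 121.51, B 84.245
Sensible, products 25→58.0 °C: 1123.5 kJ/min
Q = ΔH = -7963.8 kJ/min = -132.73 kW
Heat removed = 132730 W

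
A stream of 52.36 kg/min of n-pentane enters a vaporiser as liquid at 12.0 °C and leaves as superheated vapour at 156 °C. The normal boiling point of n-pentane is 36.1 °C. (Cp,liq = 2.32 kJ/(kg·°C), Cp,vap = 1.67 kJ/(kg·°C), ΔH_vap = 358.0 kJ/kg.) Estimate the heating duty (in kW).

Q = 536 kW

liquid 12.0→36.1 °C: 55.912 kJ/kg
vaporisation at 36.1 °C: 358 kJ/kg
vapour 36.1→156 °C: 200.23 kJ/kg
Δh = 55.912 + 358 + 200.23 = 614.14 kJ/kg
Q = ṁ·Δh = 52.36 kg/min × 614.14 kJ/kg = 32157 kJ/min
|Q| = 535.94 kW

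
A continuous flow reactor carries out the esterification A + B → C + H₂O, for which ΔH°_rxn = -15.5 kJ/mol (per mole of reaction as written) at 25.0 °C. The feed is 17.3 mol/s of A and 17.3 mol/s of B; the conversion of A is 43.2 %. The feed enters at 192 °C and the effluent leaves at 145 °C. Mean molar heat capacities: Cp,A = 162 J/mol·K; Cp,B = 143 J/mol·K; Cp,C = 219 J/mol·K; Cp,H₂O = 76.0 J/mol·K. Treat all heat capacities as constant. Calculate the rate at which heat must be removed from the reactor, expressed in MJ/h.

Q_out = 1340 MJ/h

Extent of reaction ξ = 0.432 × 17.3 = 7.4736 mol/s
Reaction term: ξ·ΔH°_rxn = 7.4736 × -15.5 = -115.84 kJ/s
Sensible, feed 192→25 °C: -881.18 kJ/s
Outlet flows (mol/s): A 9.8264, B 9.8264, C 7.4736, H₂O 7.4736
Sensible, products 25→145 °C: 624.21 kJ/s
Q = ΔH = -372.8 kJ/s = -372.8 kW
Heat removed = 1342.1 MJ/h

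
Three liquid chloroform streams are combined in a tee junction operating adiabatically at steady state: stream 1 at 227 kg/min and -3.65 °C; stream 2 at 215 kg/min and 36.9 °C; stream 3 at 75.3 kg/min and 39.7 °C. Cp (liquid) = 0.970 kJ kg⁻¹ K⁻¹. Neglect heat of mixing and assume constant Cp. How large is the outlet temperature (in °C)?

T_out = 19.5 °C

Adiabatic, steady state ⇒ Σ ṁᵢCp,ᵢ(T_out − Tᵢ) = 0
T_out = Σ ṁᵢCp,ᵢTᵢ / Σ ṁᵢCp,ᵢ
      = 9791.5 / 501.78 = 19.514 °C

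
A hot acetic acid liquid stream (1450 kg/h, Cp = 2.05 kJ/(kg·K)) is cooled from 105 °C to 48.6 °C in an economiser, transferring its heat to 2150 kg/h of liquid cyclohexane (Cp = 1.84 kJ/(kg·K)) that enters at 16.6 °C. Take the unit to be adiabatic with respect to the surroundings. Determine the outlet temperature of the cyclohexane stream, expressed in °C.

Heat released by hot stream: Q = 1450 × 2.05 × (105 − 48.6) = 167650 kJ/h
Energy balance on cold side (adiabatic exchanger): Q = ṁ_c·Cp_c·(T_c,out − T_c,in)
T_c,out = 16.6 + 167650/(2150 × 1.84) = 58.978 °C

T_c,out = 59.0 °C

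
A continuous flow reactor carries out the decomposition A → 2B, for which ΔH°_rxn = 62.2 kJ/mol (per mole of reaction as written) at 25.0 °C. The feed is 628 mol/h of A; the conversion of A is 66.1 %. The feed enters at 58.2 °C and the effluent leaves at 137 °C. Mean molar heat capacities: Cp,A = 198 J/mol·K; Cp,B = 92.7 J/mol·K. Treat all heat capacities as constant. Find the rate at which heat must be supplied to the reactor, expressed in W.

Q_in = 9730 W

Extent of reaction ξ = 0.661 × 628 = 415.11 mol/h
Reaction term: ξ·ΔH°_rxn = 415.11 × 62.2 = 25820 kJ/h
Sensible, feed 58.2→25 °C: -4128.2 kJ/h
Outlet flows (mol/h): A 212.89, B 830.22
Sensible, products 25→137 °C: 13341 kJ/h
Q = ΔH = 35032 kJ/h = 9.7312 kW
Heat supplied = 9731.2 W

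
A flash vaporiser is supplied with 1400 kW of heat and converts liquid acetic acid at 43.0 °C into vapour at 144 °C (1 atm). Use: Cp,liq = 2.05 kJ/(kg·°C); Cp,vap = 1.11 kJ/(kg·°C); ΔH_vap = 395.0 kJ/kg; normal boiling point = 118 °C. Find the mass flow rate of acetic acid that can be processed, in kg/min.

ṁ = 145 kg/min

Δh = 2.05×(118−43.0) + 395.0 + 1.11×(144−118) = 577.61 kJ/kg
Q = 1400 kW = 1400 kJ/s = 84000 kJ/min
ṁ = Q/Δh = 84000 / 577.61 = 145.43 kg/min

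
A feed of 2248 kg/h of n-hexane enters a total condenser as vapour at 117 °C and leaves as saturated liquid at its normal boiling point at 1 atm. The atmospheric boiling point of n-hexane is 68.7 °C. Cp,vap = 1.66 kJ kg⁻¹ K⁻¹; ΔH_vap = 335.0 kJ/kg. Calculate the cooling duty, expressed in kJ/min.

Q_c = 15600 kJ/min

vapour 117→68.7 °C: -80.178 kJ/kg
condensation at 68.7 °C: -335 kJ/kg
Δh = -80.178 + -335 = -415.18 kJ/kg
Q = ṁ·Δh = 2248 kg/h × -415.18 kJ/kg = -933320 kJ/h
|Q| = 259.26 kW = 15555 kJ/min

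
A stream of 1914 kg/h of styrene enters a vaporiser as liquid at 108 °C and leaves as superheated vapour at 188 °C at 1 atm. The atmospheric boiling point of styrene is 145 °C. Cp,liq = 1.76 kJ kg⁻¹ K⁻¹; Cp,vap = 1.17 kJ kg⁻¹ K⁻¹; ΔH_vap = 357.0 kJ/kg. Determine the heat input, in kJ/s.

liquid 108→145 °C: 65.12 kJ/kg
vaporisation at 145 °C: 357 kJ/kg
vapour 145→188 °C: 50.31 kJ/kg
Δh = 65.12 + 357 + 50.31 = 472.43 kJ/kg
Q = ṁ·Δh = 1914 kg/h × 472.43 kJ/kg = 904230 kJ/h
|Q| = 251.18 kW

Q = 251 kJ/s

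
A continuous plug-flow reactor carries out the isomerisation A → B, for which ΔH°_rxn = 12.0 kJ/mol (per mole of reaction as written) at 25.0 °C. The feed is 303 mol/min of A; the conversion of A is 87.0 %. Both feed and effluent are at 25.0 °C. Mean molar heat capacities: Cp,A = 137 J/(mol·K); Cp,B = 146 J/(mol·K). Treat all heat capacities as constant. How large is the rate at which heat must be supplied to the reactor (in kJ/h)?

Extent of reaction ξ = 0.870 × 303 = 263.61 mol/min
Reaction term: ξ·ΔH°_rxn = 263.61 × 12.0 = 3163.3 kJ/min
Q = ΔH = 3163.3 kJ/min = 52.722 kW
Heat supplied = 189800 kJ/h

Q_in = 190000 kJ/h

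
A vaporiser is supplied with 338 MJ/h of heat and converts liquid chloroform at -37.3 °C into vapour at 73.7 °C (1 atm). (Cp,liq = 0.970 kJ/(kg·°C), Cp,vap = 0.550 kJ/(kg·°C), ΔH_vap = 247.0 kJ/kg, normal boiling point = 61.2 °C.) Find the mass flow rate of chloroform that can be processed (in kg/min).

ṁ = 16.1 kg/min

Δh = 0.970×(61.2−-37.3) + 247.0 + 0.550×(73.7−61.2) = 349.42 kJ/kg
Q = 338 MJ/h = 93.889 kJ/s = 5633.3 kJ/min
ṁ = Q/Δh = 5633.3 / 349.42 = 16.122 kg/min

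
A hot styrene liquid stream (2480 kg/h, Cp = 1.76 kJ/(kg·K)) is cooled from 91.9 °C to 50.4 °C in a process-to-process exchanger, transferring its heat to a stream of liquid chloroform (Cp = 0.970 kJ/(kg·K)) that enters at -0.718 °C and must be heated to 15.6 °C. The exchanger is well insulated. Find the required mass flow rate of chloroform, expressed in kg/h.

ṁ_c = 11400 kg/h

Heat released by hot stream: Q = 2480 × 1.76 × (91.9 − 50.4) = 181140 kJ/h
Energy balance on cold side (adiabatic exchanger): Q = ṁ_c·Cp_c·(T_c,out − T_c,in)
ṁ_c = 181140 / [0.970 × (15.6 − -0.718)] = 11444 kg/h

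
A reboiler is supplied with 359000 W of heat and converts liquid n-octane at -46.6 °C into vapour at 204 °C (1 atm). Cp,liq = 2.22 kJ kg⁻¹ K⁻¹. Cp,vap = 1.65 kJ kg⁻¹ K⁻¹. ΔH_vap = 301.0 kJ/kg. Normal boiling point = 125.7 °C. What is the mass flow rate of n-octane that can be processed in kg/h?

ṁ = 1590 kg/h

Δh = 2.22×(125.7−-46.6) + 301.0 + 1.65×(204−125.7) = 812.7 kJ/kg
Q = 359000 W = 359 kJ/s = 1.2924e+06 kJ/h
ṁ = Q/Δh = 1.2924e+06 / 812.7 = 1590.3 kg/h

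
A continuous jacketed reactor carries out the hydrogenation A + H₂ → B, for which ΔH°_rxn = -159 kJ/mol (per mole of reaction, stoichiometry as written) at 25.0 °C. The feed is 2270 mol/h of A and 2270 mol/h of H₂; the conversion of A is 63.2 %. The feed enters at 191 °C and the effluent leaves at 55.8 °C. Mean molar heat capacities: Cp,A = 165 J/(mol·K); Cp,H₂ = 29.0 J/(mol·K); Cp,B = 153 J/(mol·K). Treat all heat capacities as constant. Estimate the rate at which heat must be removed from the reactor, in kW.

Extent of reaction ξ = 0.632 × 2270 = 1434.6 mol/h
Reaction term: ξ·ΔH°_rxn = 1434.6 × -159 = -228110 kJ/h
Sensible, feed 191→25 °C: -73103 kJ/h
Outlet flows (mol/h): A 835.36, H₂ 835.36, B 1434.6
Sensible, products 25→55.8 °C: 11752 kJ/h
Q = ΔH = -289460 kJ/h = -80.405 kW
Heat removed = 80.405 kW

Q_out = 80.4 kW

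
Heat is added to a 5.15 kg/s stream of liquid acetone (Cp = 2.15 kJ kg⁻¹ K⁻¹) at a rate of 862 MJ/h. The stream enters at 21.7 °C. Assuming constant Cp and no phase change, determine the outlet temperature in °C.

T_out = 43.3 °C

Q = 862 MJ/h = 239.44 kJ/s
ΔT = Q/(ṁ·Cp) = 239.44/(5.15×2.15) = 21.625 K
T_out = 21.7 + 21.625 = 43.325 °C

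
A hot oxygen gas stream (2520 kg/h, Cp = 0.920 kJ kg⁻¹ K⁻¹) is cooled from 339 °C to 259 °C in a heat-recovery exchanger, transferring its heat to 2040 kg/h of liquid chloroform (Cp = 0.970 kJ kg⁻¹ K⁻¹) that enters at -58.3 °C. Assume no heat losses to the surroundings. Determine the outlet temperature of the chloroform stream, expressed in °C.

Heat released by hot stream: Q = 2520 × 0.920 × (339 − 259) = 185470 kJ/h
Energy balance on cold side (adiabatic exchanger): Q = ṁ_c·Cp_c·(T_c,out − T_c,in)
T_c,out = -58.3 + 185470/(2040 × 0.970) = 35.43 °C

T_c,out = 35.4 °C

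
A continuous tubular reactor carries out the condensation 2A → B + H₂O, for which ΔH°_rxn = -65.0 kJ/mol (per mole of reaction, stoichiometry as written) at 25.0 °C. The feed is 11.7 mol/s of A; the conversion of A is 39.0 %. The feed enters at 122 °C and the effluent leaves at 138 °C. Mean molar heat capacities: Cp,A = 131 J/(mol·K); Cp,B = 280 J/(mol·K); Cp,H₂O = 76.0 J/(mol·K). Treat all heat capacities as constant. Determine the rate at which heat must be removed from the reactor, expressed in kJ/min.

Q_out = 5970 kJ/min

Extent of reaction ξ = 0.390 × 11.7 / 2 = 2.2815 mol/s
Reaction term: ξ·ΔH°_rxn = 2.2815 × -65.0 = -148.3 kJ/s
Sensible, feed 122→25 °C: -148.67 kJ/s
Outlet flows (mol/s): A 7.137, B 2.2815, H₂O 2.2815
Sensible, products 25→138 °C: 197.43 kJ/s
Q = ΔH = -99.54 kJ/s = -99.54 kW
Heat removed = 5972.4 kJ/min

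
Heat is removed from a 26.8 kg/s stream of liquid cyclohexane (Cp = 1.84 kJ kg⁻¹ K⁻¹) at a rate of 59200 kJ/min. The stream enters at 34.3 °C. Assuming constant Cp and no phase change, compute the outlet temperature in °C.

Q = 59200 kJ/min = 986.67 kJ/s
ΔT = Q/(ṁ·Cp) = 986.67/(26.8×1.84) = 20.009 K
T_out = 34.3 − 20.009 = 14.291 °C

T_out = 14.3 °C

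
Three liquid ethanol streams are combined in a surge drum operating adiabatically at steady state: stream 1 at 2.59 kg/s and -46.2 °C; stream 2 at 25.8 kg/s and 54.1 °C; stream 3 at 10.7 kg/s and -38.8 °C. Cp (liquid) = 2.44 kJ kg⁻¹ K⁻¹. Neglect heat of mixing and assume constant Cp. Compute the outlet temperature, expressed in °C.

T_out = 22.0 °C

Energy balance with Q = 0: Σ ṁᵢCp,ᵢ(T_out − Tᵢ) = 0
Σ ṁᵢCp,ᵢTᵢ = 2.59×2.44×-46.2 + 25.8×2.44×54.1 + 10.7×2.44×-38.8 = 2100.7
Σ ṁᵢCp,ᵢ = 2.59×2.44 + 25.8×2.44 + 10.7×2.44 = 95.38
T_out = 2100.7 / 95.38 = 22.025 °C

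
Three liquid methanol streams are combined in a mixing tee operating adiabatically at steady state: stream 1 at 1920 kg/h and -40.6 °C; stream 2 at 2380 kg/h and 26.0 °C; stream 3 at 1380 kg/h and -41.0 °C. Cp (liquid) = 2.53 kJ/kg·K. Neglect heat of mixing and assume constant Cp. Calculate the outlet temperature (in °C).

T_out = -12.8 °C

Energy balance with Q = 0: Σ ṁᵢCp,ᵢ(T_out − Tᵢ) = 0
Σ ṁᵢCp,ᵢTᵢ = 1920×2.53×-40.6 + 2380×2.53×26.0 + 1380×2.53×-41.0 = -183810
Σ ṁᵢCp,ᵢ = 1920×2.53 + 2380×2.53 + 1380×2.53 = 14370
T_out = -183810 / 14370 = -12.791 °C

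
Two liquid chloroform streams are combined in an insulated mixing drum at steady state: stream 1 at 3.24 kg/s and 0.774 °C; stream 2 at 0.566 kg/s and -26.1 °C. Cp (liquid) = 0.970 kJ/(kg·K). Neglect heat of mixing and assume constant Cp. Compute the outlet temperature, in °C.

No heat crosses the boundary, so H_out = H_in.
Σ ṁᵢCp,ᵢTᵢ = 3.24×0.970×0.774 + 0.566×0.970×-26.1 = -11.897
Σ ṁᵢCp,ᵢ = 3.24×0.970 + 0.566×0.970 = 3.6918
T_out = -11.897 / 3.6918 = -3.2225 °C

T_out = -3.22 °C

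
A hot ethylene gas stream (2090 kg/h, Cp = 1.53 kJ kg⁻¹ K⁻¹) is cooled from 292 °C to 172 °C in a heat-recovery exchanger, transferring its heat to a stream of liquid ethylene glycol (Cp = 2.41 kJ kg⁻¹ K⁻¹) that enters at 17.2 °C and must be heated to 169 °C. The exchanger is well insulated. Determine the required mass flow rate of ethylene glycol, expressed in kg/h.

Heat released by hot stream: Q = 2090 × 1.53 × (292 − 172) = 383720 kJ/h
Energy balance on cold side (adiabatic exchanger): Q = ṁ_c·Cp_c·(T_c,out − T_c,in)
ṁ_c = 383720 / [2.41 × (169 − 17.2)] = 1048.9 kg/h

ṁ_c = 1050 kg/h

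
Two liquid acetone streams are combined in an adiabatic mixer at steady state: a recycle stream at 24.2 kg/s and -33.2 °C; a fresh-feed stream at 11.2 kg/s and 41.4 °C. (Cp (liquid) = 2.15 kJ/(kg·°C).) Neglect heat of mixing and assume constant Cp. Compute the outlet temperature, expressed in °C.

T_out = -9.60 °C

No heat crosses the boundary, so H_out = H_in.
T_out = Σ ṁᵢCp,ᵢTᵢ / Σ ṁᵢCp,ᵢ
      = -730.48 / 76.11 = -9.5977 °C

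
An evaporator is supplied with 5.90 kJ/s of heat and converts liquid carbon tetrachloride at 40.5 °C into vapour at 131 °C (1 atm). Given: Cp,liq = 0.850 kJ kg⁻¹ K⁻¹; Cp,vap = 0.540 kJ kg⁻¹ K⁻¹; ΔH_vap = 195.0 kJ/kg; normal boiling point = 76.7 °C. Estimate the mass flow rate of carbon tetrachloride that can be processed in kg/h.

ṁ = 83.3 kg/h

Δh = 0.850×(76.7−40.5) + 195.0 + 0.540×(131−76.7) = 255.09 kJ/kg
Q = 5.90 kJ/s = 5.9 kJ/s = 21240 kJ/h
ṁ = Q/Δh = 21240 / 255.09 = 83.264 kg/h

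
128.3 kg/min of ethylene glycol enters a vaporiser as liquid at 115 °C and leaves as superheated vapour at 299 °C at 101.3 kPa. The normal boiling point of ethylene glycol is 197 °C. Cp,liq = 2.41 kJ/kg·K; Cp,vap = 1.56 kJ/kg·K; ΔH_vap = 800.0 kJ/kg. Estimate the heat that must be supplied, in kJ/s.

liquid 115→197 °C: 197.62 kJ/kg
vaporisation at 197 °C: 800 kJ/kg
vapour 197→299 °C: 159.12 kJ/kg
Δh = 197.62 + 800 + 159.12 = 1156.7 kJ/kg
Q = ṁ·Δh = 128.3 kg/min × 1156.7 kJ/kg = 148410 kJ/min
|Q| = 2473.5 kW

Q = 2470 kJ/s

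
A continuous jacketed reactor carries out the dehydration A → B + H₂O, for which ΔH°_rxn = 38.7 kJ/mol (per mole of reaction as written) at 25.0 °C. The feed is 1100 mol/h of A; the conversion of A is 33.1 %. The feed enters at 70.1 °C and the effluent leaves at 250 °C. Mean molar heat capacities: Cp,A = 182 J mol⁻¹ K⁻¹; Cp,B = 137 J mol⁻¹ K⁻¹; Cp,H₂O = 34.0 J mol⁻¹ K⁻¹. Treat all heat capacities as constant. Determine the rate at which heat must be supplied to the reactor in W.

Extent of reaction ξ = 0.331 × 1100 = 364.1 mol/h
Reaction term: ξ·ΔH°_rxn = 364.1 × 38.7 = 14091 kJ/h
Sensible, feed 70.1→25 °C: -9029 kJ/h
Outlet flows (mol/h): A 735.9, B 364.1, H₂O 364.1
Sensible, products 25→250 °C: 44144 kJ/h
Q = ΔH = 49206 kJ/h = 13.668 kW
Heat supplied = 13668 W

Q_in = 13700 W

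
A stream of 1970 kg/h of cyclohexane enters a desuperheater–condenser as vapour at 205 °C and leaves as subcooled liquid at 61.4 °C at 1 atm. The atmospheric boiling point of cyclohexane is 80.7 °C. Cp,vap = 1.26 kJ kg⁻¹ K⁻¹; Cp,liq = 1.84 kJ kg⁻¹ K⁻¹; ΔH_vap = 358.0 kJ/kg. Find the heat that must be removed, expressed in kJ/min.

vapour 205→80.7 °C: -156.62 kJ/kg
condensation at 80.7 °C: -358 kJ/kg
liquid 80.7→61.4 °C: -35.512 kJ/kg
Δh = -156.62 + -358 + -35.512 = -550.13 kJ/kg
Q = ṁ·Δh = 1970 kg/h × -550.13 kJ/kg = -1.0838e+06 kJ/h
|Q| = 301.04 kW = 18063 kJ/min

Q_c = 18100 kJ/min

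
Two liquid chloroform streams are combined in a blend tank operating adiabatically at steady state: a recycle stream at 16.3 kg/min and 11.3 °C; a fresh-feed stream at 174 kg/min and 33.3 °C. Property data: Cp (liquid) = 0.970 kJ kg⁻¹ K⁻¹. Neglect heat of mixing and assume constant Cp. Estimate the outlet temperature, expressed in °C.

T_out = 31.4 °C

No heat crosses the boundary, so H_out = H_in.
T_out = Σ ṁᵢCp,ᵢTᵢ / Σ ṁᵢCp,ᵢ
      = 5799 / 184.59 = 31.416 °C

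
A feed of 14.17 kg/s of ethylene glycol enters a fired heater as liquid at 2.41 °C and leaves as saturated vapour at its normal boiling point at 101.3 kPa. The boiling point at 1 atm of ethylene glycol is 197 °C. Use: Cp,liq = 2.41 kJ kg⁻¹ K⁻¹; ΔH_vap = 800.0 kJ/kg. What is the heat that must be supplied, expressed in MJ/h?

Q = 64700 MJ/h

liquid 2.41→197 °C: 468.96 kJ/kg
vaporisation at 197 °C: 800 kJ/kg
Δh = 468.96 + 800 = 1269 kJ/kg
Q = ṁ·Δh = 14.17 kg/s × 1269 kJ/kg = 17981 kJ/s
|Q| = 17981 kW = 64732 MJ/h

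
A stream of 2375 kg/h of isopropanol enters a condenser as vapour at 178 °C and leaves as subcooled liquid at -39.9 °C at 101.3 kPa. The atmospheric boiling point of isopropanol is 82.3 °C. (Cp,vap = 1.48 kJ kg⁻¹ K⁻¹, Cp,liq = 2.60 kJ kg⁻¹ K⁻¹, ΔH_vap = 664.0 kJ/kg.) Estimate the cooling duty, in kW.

vapour 178→82.3 °C: -141.64 kJ/kg
condensation at 82.3 °C: -664 kJ/kg
liquid 82.3→-39.9 °C: -317.72 kJ/kg
Δh = -141.64 + -664 + -317.72 = -1123.4 kJ/kg
Q = ṁ·Δh = 2375 kg/h × -1123.4 kJ/kg = -2.668e+06 kJ/h
|Q| = 741.1 kW

Q_c = 741 kW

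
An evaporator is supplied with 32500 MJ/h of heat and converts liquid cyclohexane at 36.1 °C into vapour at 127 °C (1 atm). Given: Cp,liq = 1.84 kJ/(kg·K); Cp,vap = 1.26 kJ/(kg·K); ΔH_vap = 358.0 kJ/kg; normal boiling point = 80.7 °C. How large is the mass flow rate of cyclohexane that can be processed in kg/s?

Δh = 1.84×(80.7−36.1) + 358.0 + 1.26×(127−80.7) = 498.4 kJ/kg
Q = 32500 MJ/h = 9027.8 kJ/s = 9027.8 kJ/s
ṁ = Q/Δh = 9027.8 / 498.4 = 18.113 kg/s

ṁ = 18.1 kg/s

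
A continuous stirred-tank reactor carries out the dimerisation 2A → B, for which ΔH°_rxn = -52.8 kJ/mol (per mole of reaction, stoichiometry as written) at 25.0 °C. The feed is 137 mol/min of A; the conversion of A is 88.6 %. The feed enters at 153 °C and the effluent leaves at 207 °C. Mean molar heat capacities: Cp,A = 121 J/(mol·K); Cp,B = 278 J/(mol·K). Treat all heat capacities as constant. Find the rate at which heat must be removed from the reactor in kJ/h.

Q_out = 115000 kJ/h

Extent of reaction ξ = 0.886 × 137 / 2 = 60.691 mol/min
Reaction term: ξ·ΔH°_rxn = 60.691 × -52.8 = -3204.5 kJ/min
Sensible, feed 153→25 °C: -2121.9 kJ/min
Outlet flows (mol/min): A 15.618, B 60.691
Sensible, products 25→207 °C: 3414.7 kJ/min
Q = ΔH = -1911.7 kJ/min = -31.861 kW
Heat removed = 114700 kJ/h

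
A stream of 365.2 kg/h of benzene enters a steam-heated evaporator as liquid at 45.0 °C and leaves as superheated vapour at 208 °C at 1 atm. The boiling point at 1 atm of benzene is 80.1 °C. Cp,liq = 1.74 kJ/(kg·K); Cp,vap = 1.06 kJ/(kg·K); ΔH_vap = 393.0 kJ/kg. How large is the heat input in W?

Q = 59800 W

liquid 45.0→80.1 °C: 61.074 kJ/kg
vaporisation at 80.1 °C: 393 kJ/kg
vapour 80.1→208 °C: 135.57 kJ/kg
Δh = 61.074 + 393 + 135.57 = 589.65 kJ/kg
Q = ṁ·Δh = 365.2 kg/h × 589.65 kJ/kg = 215340 kJ/h
|Q| = 59.817 kW = 59817 W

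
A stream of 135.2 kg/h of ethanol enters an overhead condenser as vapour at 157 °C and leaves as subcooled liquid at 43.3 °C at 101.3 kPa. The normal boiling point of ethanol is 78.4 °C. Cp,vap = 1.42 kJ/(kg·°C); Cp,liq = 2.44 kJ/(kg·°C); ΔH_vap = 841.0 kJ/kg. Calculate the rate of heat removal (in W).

vapour 157→78.4 °C: -111.61 kJ/kg
condensation at 78.4 °C: -841 kJ/kg
liquid 78.4→43.3 °C: -85.644 kJ/kg
Δh = -111.61 + -841 + -85.644 = -1038.3 kJ/kg
Q = ṁ·Δh = 135.2 kg/h × -1038.3 kJ/kg = -140370 kJ/h
|Q| = 38.992 kW = 38992 W

Q_c = 39000 W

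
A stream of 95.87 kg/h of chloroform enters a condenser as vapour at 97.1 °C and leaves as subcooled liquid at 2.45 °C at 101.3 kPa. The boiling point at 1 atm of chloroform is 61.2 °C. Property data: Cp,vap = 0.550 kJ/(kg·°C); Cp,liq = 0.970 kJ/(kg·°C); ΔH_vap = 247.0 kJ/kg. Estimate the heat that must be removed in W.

vapour 97.1→61.2 °C: -19.745 kJ/kg
condensation at 61.2 °C: -247 kJ/kg
liquid 61.2→2.45 °C: -56.987 kJ/kg
Δh = -19.745 + -247 + -56.987 = -323.73 kJ/kg
Q = ṁ·Δh = 95.87 kg/h × -323.73 kJ/kg = -31036 kJ/h
|Q| = 8.6212 kW = 8621.2 W

Q_c = 8620 W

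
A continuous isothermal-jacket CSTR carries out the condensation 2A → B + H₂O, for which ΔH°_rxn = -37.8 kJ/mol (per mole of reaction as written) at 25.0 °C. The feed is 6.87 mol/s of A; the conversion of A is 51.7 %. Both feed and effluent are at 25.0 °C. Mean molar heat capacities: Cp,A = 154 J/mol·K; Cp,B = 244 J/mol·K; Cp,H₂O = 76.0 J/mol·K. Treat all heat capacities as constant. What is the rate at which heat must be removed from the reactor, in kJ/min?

Extent of reaction ξ = 0.517 × 6.87 / 2 = 1.7759 mol/s
Reaction term: ξ·ΔH°_rxn = 1.7759 × -37.8 = -67.129 kJ/s
Q = ΔH = -67.129 kJ/s = -67.129 kW
Heat removed = 4027.7 kJ/min

Q_out = 4030 kJ/min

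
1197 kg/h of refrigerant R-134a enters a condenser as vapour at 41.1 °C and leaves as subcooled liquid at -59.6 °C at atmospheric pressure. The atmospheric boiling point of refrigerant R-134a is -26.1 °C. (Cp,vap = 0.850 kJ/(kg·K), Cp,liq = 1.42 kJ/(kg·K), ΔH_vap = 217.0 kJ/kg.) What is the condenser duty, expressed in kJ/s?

Q_c = 107 kJ/s

vapour 41.1→-26.1 °C: -57.12 kJ/kg
condensation at -26.1 °C: -217 kJ/kg
liquid -26.1→-59.6 °C: -47.57 kJ/kg
Δh = -57.12 + -217 + -47.57 = -321.69 kJ/kg
Q = ṁ·Δh = 1197 kg/h × -321.69 kJ/kg = -385060 kJ/h
|Q| = 106.96 kW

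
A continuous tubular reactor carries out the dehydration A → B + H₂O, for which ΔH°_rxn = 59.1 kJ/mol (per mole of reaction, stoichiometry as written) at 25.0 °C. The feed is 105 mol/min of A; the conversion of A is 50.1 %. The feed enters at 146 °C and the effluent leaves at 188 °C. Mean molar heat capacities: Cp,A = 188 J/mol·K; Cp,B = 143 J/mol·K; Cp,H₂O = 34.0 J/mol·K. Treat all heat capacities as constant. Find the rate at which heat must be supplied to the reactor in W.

Extent of reaction ξ = 0.501 × 105 = 52.605 mol/min
Reaction term: ξ·ΔH°_rxn = 52.605 × 59.1 = 3109 kJ/min
Sensible, feed 146→25 °C: -2388.5 kJ/min
Outlet flows (mol/min): A 52.395, B 52.605, H₂O 52.605
Sensible, products 25→188 °C: 3123.3 kJ/min
Q = ΔH = 3843.7 kJ/min = 64.062 kW
Heat supplied = 64062 W

Q_in = 64100 W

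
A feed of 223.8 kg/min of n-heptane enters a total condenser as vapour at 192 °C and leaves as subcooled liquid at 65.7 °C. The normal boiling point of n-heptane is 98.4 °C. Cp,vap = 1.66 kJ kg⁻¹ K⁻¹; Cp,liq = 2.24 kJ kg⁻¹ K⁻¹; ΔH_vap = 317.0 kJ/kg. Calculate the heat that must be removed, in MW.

vapour 192→98.4 °C: -155.38 kJ/kg
condensation at 98.4 °C: -317 kJ/kg
liquid 98.4→65.7 °C: -73.248 kJ/kg
Δh = -155.38 + -317 + -73.248 = -545.62 kJ/kg
Q = ṁ·Δh = 223.8 kg/min × -545.62 kJ/kg = -122110 kJ/min
|Q| = 2035.2 kW = 2.0352 MW

Q_c = 2.04 MW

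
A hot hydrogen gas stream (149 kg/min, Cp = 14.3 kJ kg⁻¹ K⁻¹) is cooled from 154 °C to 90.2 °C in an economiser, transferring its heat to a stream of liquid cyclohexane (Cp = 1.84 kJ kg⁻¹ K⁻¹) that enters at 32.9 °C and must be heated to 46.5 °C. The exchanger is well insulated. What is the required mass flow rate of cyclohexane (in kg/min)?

Heat released by hot stream: Q = 149 × 14.3 × (154 − 90.2) = 135940 kJ/min
Energy balance on cold side (adiabatic exchanger): Q = ṁ_c·Cp_c·(T_c,out − T_c,in)
ṁ_c = 135940 / [1.84 × (46.5 − 32.9)] = 5432.3 kg/min

ṁ_c = 5430 kg/min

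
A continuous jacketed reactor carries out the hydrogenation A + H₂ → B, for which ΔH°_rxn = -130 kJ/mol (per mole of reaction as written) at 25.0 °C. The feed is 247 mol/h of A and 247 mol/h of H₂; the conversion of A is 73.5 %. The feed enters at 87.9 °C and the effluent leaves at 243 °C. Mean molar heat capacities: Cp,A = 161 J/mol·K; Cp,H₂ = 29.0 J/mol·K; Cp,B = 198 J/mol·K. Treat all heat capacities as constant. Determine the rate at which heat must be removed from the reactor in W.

Extent of reaction ξ = 0.735 × 247 = 181.54 mol/h
Reaction term: ξ·ΔH°_rxn = 181.54 × -130 = -23601 kJ/h
Sensible, feed 87.9→25 °C: -2951.9 kJ/h
Outlet flows (mol/h): A 65.455, H₂ 65.455, B 181.54
Sensible, products 25→243 °C: 10547 kJ/h
Q = ΔH = -16005 kJ/h = -4.4459 kW
Heat removed = 4445.9 W

Q_out = 4450 W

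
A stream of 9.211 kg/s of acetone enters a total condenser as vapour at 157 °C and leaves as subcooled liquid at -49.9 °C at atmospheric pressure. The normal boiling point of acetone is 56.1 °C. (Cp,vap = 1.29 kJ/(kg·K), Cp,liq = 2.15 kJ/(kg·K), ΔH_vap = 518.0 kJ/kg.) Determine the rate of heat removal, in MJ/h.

vapour 157→56.1 °C: -130.16 kJ/kg
condensation at 56.1 °C: -518 kJ/kg
liquid 56.1→-49.9 °C: -227.9 kJ/kg
Δh = -130.16 + -518 + -227.9 = -876.06 kJ/kg
Q = ṁ·Δh = 9.211 kg/s × -876.06 kJ/kg = -8069.4 kJ/s
|Q| = 8069.4 kW = 29050 MJ/h

Q_c = 29000 MJ/h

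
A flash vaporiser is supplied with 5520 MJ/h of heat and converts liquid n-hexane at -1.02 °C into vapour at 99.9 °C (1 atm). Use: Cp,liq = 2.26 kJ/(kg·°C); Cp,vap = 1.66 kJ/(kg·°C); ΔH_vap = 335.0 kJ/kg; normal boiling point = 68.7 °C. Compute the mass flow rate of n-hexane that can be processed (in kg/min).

Δh = 2.26×(68.7−-1.02) + 335.0 + 1.66×(99.9−68.7) = 544.36 kJ/kg
Q = 5520 MJ/h = 1533.3 kJ/s = 92000 kJ/min
ṁ = Q/Δh = 92000 / 544.36 = 169.01 kg/min

ṁ = 169 kg/min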